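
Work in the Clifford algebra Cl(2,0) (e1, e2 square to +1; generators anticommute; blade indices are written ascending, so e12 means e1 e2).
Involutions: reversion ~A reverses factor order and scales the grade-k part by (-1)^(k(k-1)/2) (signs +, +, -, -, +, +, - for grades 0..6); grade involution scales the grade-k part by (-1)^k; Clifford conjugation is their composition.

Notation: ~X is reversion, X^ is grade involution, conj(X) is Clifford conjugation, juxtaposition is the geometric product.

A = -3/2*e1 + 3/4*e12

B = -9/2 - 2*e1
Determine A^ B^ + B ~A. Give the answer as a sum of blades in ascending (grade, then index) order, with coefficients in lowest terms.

first term: 3 - 27/4*e1 - 3/2*e2 - 27/8*e12
second term: 3 + 27/4*e1 + 3/2*e2 + 27/8*e12
Answer: 6


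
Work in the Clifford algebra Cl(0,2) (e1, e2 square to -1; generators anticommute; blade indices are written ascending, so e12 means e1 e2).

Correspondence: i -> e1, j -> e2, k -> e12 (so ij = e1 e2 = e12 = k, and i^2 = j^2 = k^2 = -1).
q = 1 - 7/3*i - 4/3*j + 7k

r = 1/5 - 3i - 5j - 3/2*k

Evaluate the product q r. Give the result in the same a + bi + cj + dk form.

In blades: q = 1 - 7/3*e1 - 4/3*e2 + 7*e12, r = 1/5 - 3*e1 - 5*e2 - 3/2*e12.
Distribute q over r term by term (generator squares from the signature, products reordered to ascending indices): (1)*r = 1/5 - 3*e1 - 5*e2 - 3/2*e12; (-7/3*e1)*r = -7 - 7/15*e1 - 7/2*e2 + 35/3*e12; (-4/3*e2)*r = -20/3 + 2*e1 - 4/15*e2 - 4*e12; (7*e12)*r = 21/2 + 35*e1 - 21*e2 + 7/5*e12.
Sum: -89/30 + 503/15*e1 - 893/30*e2 + 227/30*e12; translating back through the correspondence:
Answer: -89/30 + 503/15*i - 893/30*j + 227/30*k


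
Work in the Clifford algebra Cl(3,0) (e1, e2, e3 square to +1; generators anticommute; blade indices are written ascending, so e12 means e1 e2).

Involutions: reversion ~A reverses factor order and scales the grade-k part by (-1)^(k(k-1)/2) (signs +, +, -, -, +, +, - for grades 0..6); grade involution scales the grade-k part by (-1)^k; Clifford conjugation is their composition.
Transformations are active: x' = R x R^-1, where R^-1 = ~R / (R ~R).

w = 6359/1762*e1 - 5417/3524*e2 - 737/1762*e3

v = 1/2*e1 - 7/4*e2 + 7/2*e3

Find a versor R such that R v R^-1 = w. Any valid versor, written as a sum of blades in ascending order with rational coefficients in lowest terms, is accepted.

R = v + w = 3620/881*e1 - 2896/881*e2 + 2715/881*e3 works: the equal norms (249/16) guarantee its sandwich swaps v into w.
Answer: 3620/881*e1 - 2896/881*e2 + 2715/881*e3


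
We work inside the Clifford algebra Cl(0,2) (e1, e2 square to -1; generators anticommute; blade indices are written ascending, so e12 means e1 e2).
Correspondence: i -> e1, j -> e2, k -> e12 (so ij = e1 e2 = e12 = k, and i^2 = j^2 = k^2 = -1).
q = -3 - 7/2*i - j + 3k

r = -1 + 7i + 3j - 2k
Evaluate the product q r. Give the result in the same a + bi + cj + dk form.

In blades: q = -3 - 7/2*e1 - e2 + 3*e12, r = -1 + 7*e1 + 3*e2 - 2*e12.
Distribute q over r term by term (generator squares from the signature, products reordered to ascending indices): (-3)*r = 3 - 21*e1 - 9*e2 + 6*e12; (-7/2*e1)*r = 49/2 + 7/2*e1 - 7*e2 - 21/2*e12; (-e2)*r = 3 + 2*e1 + e2 + 7*e12; (3*e12)*r = 6 - 9*e1 + 21*e2 - 3*e12.
Sum: 73/2 - 49/2*e1 + 6*e2 - 1/2*e12; translating back through the correspondence:
Answer: 73/2 - 49/2*i + 6j - 1/2*k


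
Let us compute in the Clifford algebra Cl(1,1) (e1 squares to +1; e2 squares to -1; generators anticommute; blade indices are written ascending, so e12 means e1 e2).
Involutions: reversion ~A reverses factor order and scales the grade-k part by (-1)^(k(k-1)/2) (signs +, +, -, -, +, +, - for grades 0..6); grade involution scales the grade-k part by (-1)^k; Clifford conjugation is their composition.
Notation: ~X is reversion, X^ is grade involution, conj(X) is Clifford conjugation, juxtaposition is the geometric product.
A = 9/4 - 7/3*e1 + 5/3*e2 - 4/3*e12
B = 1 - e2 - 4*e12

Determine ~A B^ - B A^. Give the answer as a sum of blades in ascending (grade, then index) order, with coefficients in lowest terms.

first term: -19/4 - 31/3*e1 + 53/4*e2 - 10*e12
second term: 71/12 - 3*e1 + 65/12*e2 - 8*e12
Answer: -32/3 - 22/3*e1 + 47/6*e2 - 2*e12


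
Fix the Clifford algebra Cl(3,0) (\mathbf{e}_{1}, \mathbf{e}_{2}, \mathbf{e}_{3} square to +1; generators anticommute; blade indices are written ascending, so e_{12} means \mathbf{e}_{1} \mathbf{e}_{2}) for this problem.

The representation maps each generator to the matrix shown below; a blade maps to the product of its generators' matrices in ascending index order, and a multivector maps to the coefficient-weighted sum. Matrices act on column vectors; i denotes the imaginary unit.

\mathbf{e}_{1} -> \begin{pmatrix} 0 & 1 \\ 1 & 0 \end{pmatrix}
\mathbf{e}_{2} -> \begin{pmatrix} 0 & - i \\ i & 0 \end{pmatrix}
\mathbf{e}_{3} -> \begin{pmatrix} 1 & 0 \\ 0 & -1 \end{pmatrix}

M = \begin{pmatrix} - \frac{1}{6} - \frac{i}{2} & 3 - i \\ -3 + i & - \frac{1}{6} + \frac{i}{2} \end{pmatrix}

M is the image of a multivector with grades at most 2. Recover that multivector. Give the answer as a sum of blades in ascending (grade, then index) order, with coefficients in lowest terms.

Method: 1, rho(e_{1}), rho(e_{2}), rho(e_{3}) form a trace-orthogonal basis of the 2x2 complex matrices (tr(X Y) = 2 if X = Y, else 0), so M = m0*1 + m1*rho(e_{1}) + m2*rho(e_{2}) + m3*rho(e_{3}) with m0 = tr(M)/2 = - \frac{1}{6}, m1 = tr(M rho(e_{1}))/2 = 0, m2 = tr(M rho(e_{2}))/2 = 1 + 3 i, m3 = tr(M rho(e_{3}))/2 = - \frac{i}{2}.
Multiplying table entries, the bivector images are rho(e_{12}) = i*rho(e_{3}), rho(e_{13}) = -i*rho(e_{2}), rho(e_{23}) = i*rho(e_{1}); with real blade coefficients the real parts of m0..m3 are the coefficients of 1, e_{1}, e_{2}, e_{3} and the imaginary parts give the bivectors (e_{23}: Im m1, e_{13}: -Im m2, e_{12}: Im m3).
Answer: -\frac{1}{6} + e_{2} - \frac{1}{2} e_{12} - 3 e_{13}


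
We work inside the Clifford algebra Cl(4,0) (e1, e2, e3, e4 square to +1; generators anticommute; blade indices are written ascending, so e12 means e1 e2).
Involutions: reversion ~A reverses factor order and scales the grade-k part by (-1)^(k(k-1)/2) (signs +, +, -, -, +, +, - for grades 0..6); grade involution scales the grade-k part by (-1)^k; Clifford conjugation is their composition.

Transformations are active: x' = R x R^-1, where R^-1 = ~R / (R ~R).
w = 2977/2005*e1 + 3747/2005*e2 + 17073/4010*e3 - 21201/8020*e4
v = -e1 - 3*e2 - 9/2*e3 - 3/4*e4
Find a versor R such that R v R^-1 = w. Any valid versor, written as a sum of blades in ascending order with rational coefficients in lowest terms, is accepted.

A norm check does it: q(v) = q(w) = 493/16, hence R = v + w = 972/2005*e1 - 2268/2005*e2 - 486/2005*e3 - 6804/2005*e4 realises the map — parallel part kept, (v - w)/2 negated, v carried to w.
Answer: 972/2005*e1 - 2268/2005*e2 - 486/2005*e3 - 6804/2005*e4


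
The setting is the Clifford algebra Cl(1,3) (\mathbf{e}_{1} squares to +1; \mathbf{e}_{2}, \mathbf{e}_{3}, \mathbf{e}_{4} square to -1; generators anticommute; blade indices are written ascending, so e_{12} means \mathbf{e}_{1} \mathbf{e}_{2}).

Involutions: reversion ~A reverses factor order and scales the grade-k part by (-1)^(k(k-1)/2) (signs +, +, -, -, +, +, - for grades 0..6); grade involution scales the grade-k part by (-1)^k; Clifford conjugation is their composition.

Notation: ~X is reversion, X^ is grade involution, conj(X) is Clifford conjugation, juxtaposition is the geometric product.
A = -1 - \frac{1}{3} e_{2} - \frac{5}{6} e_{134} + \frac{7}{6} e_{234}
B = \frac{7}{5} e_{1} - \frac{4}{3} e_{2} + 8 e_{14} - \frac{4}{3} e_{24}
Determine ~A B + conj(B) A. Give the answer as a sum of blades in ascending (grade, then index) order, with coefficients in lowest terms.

first term: -\frac{4}{9} - \frac{7}{5} e_{1} + \frac{4}{3} e_{2} - \frac{46}{9} e_{3} - \frac{4}{9} e_{4} + \frac{7}{15} e_{12} - 8 e_{14} + \frac{4}{3} e_{24} - \frac{7}{18} e_{34} - \frac{74}{9} e_{123} + \frac{8}{3} e_{124} + \frac{47}{90} e_{1234}
second term: \frac{4}{9} + \frac{7}{5} e_{1} - \frac{4}{3} e_{2} - \frac{46}{9} e_{3} - \frac{4}{9} e_{4} + \frac{7}{15} e_{12} + 8 e_{14} - \frac{4}{3} e_{24} - \frac{7}{18} e_{34} + \frac{74}{9} e_{123} - \frac{8}{3} e_{124} - \frac{47}{90} e_{1234}
Answer: -\frac{92}{9} e_{3} - \frac{8}{9} e_{4} + \frac{14}{15} e_{12} - \frac{7}{9} e_{34}


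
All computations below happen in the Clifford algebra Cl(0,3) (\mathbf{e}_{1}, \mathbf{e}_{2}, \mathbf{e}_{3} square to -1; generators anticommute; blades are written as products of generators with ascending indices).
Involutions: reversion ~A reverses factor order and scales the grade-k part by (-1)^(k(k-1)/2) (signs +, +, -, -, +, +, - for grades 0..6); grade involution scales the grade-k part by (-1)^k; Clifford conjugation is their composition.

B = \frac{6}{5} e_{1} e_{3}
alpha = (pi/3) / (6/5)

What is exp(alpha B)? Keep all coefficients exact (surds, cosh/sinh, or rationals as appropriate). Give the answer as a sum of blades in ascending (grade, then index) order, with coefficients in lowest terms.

B^2 = (\frac{6}{5})^2*(e_{1} e_{3})^2 = \frac{36}{25}*(-1) = -\frac{36}{25} (a basis 2-blade squares to minus the product of its generators' squares).
B^2 = -\frac{36}{25} — the series telescopes trigonometrically here: l = \frac{6}{5}, alpha*l = \frac{\pi}{3}, so exp(alpha B) = cos(\frac{\pi}{3}) + (sin(\frac{\pi}{3})/(\frac{6}{5}))*B = \frac{1}{2} + (\frac{5 \sqrt{3}}{12})*B.
Answer: \frac{1}{2} + \frac{\sqrt{3}}{2} e_{1} e_{3}


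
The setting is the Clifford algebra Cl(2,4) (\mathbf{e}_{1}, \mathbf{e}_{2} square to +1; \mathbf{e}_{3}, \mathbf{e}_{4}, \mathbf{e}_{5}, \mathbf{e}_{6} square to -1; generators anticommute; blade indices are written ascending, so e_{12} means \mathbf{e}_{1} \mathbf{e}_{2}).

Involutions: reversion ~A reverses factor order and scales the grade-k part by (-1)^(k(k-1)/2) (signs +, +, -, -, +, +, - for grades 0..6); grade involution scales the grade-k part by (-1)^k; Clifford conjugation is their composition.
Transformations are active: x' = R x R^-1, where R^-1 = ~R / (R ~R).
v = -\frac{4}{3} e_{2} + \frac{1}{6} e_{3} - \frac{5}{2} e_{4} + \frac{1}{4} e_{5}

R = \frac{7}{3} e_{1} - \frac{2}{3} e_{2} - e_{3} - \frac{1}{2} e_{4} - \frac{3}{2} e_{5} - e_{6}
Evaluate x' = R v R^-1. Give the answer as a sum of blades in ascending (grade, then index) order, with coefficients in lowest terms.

~R = \frac{7}{3} e_{1} - \frac{2}{3} e_{2} - e_{3} - \frac{1}{2} e_{4} - \frac{3}{2} e_{5} - e_{6}, and R ~R = \frac{25}{18}, so R^-1 = ~R / (\frac{25}{18}).
R v = \frac{13}{72} - \frac{28}{9} e_{12} + \frac{7}{18} e_{13} - \frac{35}{6} e_{14} + \frac{7}{12} e_{15} - \frac{13}{9} e_{23} + e_{24} - \frac{13}{6} e_{25} - \frac{4}{3} e_{26} + \frac{31}{12} e_{34} + \frac{1}{6} e_{36} - \frac{31}{8} e_{45} - \frac{5}{2} e_{46} + \frac{1}{4} e_{56}
Answer: \frac{91}{150} e_{1} + \frac{29}{25} e_{2} - \frac{32}{75} e_{3} + \frac{237}{100} e_{4} - \frac{16}{25} e_{5} - \frac{13}{50} e_{6}


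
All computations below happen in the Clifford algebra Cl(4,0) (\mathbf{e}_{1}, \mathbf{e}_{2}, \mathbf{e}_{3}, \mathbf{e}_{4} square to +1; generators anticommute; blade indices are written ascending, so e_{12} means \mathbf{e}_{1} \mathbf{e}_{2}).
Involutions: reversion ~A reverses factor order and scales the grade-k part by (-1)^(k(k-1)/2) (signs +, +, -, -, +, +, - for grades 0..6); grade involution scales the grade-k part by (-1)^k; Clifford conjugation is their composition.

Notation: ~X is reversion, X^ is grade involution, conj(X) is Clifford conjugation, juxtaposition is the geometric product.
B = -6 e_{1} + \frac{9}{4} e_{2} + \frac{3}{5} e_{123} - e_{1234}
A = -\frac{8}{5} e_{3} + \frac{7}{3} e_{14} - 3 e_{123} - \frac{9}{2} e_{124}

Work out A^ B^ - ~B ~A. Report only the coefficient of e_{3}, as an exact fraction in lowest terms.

first term: \frac{9}{5} - \frac{9}{2} e_{3} - 11 e_{4} - \frac{24}{25} e_{12} - \frac{57}{20} e_{13} + \frac{81}{8} e_{14} + \frac{359}{15} e_{23} + 27 e_{24} - \frac{27}{10} e_{34} + \frac{73}{20} e_{124} + \frac{7}{5} e_{234}
second term: \frac{9}{5} + \frac{9}{2} e_{3} + 11 e_{4} + \frac{24}{25} e_{12} + \frac{57}{20} e_{13} - \frac{81}{8} e_{14} - \frac{359}{15} e_{23} - 27 e_{24} + \frac{27}{10} e_{34} + \frac{73}{20} e_{124} + \frac{7}{5} e_{234}
Answer: -9


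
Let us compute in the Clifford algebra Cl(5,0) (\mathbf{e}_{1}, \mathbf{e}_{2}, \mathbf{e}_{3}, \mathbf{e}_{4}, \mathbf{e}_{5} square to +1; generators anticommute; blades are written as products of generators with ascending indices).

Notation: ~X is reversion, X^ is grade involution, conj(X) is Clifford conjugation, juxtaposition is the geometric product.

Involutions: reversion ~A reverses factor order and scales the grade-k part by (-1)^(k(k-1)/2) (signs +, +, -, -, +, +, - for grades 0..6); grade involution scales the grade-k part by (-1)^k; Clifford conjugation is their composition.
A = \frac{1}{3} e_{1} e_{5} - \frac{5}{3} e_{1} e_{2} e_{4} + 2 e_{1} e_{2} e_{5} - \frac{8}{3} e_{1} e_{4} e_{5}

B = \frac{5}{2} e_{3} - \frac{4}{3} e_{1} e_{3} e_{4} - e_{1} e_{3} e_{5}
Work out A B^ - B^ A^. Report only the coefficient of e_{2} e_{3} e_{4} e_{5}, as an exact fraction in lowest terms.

first term: \frac{1}{3} e_{3} + \frac{2}{9} e_{2} e_{3} - \frac{8}{3} e_{3} e_{4} + \frac{32}{9} e_{3} e_{5} + \frac{5}{6} e_{1} e_{3} e_{5} - \frac{4}{9} e_{3} e_{4} e_{5} - \frac{25}{6} e_{1} e_{2} e_{3} e_{4} + 5 e_{1} e_{2} e_{3} e_{5} + \frac{20}{3} e_{1} e_{3} e_{4} e_{5} + \frac{13}{3} e_{2} e_{3} e_{4} e_{5}
second term: \frac{1}{3} e_{3} + \frac{2}{9} e_{2} e_{3} - \frac{8}{3} e_{3} e_{4} + \frac{32}{9} e_{3} e_{5} + \frac{5}{6} e_{1} e_{3} e_{5} + \frac{4}{9} e_{3} e_{4} e_{5} - \frac{25}{6} e_{1} e_{2} e_{3} e_{4} + 5 e_{1} e_{2} e_{3} e_{5} + \frac{20}{3} e_{1} e_{3} e_{4} e_{5} - \frac{13}{3} e_{2} e_{3} e_{4} e_{5}
Answer: \frac{26}{3}


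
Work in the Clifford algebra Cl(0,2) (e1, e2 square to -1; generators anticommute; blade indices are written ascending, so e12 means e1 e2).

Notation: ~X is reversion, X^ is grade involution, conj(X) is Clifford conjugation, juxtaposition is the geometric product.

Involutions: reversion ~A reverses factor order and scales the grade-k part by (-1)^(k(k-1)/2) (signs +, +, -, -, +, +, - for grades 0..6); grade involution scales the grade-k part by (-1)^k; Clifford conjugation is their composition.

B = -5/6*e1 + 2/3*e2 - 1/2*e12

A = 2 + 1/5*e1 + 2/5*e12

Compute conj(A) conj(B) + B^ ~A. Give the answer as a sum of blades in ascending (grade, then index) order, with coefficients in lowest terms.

first term: 11/30 + 7/5*e1 - 47/30*e2 + 17/15*e12
second term: -11/30 + 29/15*e1 - 11/10*e2 - 13/15*e12
Answer: 10/3*e1 - 8/3*e2 + 4/15*e12


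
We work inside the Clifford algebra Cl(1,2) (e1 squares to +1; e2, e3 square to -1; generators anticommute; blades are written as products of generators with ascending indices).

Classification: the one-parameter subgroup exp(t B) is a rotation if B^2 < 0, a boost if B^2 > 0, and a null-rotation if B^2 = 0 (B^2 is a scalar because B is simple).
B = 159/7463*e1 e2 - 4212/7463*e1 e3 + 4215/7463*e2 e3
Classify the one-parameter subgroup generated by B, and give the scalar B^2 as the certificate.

B^2 term by term: the squares give (159/7463)^2*(e1 e2)^2 + (-4212/7463)^2*(e1 e3)^2 + (4215/7463)^2*(e2 e3)^2 = 25281/55696369*(+1) + 17740944/55696369*(+1) + 17766225/55696369*(-1) = 0 (each basis 2-blade squares to minus the product of its generators' squares); cross terms between blades sharing an index anticommute and cancel. So B^2 = 0.
Answer: null-rotation, certificate B^2 = 0. Check the certificate: B^2 = 0, and that sign is decisive whatever form B takes.


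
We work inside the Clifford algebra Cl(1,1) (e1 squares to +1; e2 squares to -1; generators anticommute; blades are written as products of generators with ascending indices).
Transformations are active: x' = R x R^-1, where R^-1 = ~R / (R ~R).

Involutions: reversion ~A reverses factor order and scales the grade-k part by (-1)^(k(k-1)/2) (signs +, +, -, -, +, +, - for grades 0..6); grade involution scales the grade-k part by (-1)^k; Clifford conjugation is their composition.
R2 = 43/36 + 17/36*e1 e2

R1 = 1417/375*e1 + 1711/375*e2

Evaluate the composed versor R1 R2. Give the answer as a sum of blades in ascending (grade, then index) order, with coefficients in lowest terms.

Distribute over the terms of R1 (each basis-blade product reordered to ascending indices, repeated generators contracted through their squares):
(1417/375*e1) R2 = 60931/13500*e1 + 24089/13500*e2
(1711/375*e2) R2 = 29087/13500*e1 + 73573/13500*e2
Summing the partial products and collecting blades:
Answer: 1667/250*e1 + 16277/2250*e2


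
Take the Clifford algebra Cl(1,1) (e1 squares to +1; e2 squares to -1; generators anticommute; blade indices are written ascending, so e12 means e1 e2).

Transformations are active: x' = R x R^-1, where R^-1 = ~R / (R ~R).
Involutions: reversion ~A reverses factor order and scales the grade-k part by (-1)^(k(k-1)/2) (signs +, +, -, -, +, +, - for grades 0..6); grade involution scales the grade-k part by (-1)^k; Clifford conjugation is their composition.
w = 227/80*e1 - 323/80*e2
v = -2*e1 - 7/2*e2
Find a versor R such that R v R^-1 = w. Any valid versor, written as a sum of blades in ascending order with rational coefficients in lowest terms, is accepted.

Construction: equal norms (both -33/4) license R = v + w = 67/80*e1 - 603/80*e2 — nothing changes along that direction, while (v - w)/2 changes sign, so v maps onto w.
Answer: 67/80*e1 - 603/80*e2


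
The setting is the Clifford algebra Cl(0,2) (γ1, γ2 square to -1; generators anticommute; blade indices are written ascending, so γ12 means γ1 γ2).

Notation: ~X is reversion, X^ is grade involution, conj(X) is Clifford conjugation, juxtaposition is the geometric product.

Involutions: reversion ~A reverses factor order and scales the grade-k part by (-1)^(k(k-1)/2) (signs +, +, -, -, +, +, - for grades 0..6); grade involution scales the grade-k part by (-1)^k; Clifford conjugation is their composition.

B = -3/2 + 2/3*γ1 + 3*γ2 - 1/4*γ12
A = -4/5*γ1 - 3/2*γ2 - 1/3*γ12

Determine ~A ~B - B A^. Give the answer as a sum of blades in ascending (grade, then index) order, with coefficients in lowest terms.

first term: 99/20 - 7/40*γ1 + 481/180*γ2 - 19/10*γ12
second term: -307/60 - 73/40*γ1 - 401/180*γ2 - 9/10*γ12
Answer: 151/15 + 33/20*γ1 + 49/10*γ2 - γ12


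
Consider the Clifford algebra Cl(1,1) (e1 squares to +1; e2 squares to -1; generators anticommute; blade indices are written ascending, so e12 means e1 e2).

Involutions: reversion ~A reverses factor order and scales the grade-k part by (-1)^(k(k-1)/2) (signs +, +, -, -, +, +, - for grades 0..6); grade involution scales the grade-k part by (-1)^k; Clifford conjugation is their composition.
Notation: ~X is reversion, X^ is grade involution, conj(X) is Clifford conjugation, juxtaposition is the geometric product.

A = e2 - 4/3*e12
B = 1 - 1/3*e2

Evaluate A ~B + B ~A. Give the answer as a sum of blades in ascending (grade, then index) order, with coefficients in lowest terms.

first term: 1/3 - 4/9*e1 + e2 - 4/3*e12
second term: 1/3 - 4/9*e1 + e2 + 4/3*e12
Answer: 2/3 - 8/9*e1 + 2*e2


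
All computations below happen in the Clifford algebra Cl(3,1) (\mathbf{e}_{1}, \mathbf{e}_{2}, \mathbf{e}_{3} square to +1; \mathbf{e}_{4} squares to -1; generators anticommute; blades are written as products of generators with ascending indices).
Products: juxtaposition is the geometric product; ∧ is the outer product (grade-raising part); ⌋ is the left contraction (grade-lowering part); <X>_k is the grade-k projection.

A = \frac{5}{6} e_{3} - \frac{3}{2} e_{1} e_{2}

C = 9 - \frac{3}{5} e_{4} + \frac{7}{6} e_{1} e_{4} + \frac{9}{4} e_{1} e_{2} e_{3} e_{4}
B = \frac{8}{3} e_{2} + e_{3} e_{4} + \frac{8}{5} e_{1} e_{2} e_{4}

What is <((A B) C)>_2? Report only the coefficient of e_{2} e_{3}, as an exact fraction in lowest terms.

step 1: -4 e_{1} + \frac{97}{30} e_{4} - \frac{20}{9} e_{2} e_{3} - \frac{1}{6} e_{1} e_{2} e_{3} e_{4}
step 2: \frac{463}{200} - \frac{5801}{180} e_{1} + \frac{733}{30} e_{4} + \frac{37}{5} e_{1} e_{4} - \frac{727}{36} e_{2} e_{3} + \frac{287}{40} e_{1} e_{2} e_{3} - \frac{23}{3} e_{2} e_{3} e_{4} - \frac{221}{54} e_{1} e_{2} e_{3} e_{4}
step 3: \frac{37}{5} e_{1} e_{4} - \frac{727}{36} e_{2} e_{3}
Answer: -\frac{727}{36}


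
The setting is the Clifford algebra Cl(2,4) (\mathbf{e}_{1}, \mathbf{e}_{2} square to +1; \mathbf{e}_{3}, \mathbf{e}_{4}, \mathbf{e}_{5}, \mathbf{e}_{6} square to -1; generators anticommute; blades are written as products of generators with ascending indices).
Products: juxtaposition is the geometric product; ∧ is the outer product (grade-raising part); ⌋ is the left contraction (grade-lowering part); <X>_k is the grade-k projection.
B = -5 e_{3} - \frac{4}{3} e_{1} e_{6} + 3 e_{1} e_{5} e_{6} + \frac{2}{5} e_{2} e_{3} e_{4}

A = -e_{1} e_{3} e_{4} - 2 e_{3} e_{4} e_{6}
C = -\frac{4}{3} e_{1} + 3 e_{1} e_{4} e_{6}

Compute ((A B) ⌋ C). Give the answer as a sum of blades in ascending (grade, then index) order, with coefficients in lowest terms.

step 1: \frac{2}{5} e_{1} e_{2} + 5 e_{1} e_{4} - \frac{4}{5} e_{2} e_{6} - 10 e_{4} e_{6} + \frac{8}{3} e_{1} e_{3} e_{4} + \frac{4}{3} e_{3} e_{4} e_{6} + 6 e_{1} e_{3} e_{4} e_{5} - 3 e_{3} e_{4} e_{5} e_{6}
step 2: 30 e_{1} + 15 e_{6}
Answer: 30 e_{1} + 15 e_{6}


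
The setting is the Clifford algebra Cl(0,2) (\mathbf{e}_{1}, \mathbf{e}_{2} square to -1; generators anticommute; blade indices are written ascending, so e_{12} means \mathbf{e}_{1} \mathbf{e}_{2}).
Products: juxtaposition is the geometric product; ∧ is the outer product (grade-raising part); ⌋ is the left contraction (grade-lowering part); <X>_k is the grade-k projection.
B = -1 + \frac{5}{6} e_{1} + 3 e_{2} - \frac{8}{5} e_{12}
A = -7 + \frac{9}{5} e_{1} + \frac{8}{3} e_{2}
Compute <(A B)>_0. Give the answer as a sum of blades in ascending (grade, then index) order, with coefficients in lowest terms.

step 1: -\frac{5}{2} - \frac{119}{10} e_{1} - \frac{1559}{75} e_{2} + \frac{647}{45} e_{12}
step 2: -\frac{5}{2}
Answer: -\frac{5}{2}


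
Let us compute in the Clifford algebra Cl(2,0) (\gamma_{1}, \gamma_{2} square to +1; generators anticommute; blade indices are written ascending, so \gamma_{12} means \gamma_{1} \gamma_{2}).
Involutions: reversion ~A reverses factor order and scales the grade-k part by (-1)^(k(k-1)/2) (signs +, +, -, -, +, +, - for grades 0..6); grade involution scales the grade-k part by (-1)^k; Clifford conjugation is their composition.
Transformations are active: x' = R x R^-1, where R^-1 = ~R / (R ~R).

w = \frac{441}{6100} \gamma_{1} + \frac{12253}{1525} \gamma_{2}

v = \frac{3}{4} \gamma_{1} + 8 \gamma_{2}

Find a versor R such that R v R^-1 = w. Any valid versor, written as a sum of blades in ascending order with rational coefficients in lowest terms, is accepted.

The midline construction: v and w both square to \frac{1033}{16}, so reflecting in their sum \frac{1254}{1525} \gamma_{1} + \frac{24453}{1525} \gamma_{2} exchanges them.
Answer: \frac{1254}{1525} \gamma_{1} + \frac{24453}{1525} \gamma_{2}


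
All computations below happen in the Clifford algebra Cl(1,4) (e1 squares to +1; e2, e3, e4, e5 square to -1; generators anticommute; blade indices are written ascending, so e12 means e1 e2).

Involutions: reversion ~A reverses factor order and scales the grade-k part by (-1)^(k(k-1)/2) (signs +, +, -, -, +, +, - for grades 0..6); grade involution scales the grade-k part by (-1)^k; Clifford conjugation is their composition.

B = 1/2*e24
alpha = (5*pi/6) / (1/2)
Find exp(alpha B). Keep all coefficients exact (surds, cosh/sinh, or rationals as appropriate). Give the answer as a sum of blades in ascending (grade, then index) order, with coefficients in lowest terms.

B^2 = (1/2)^2*(e24)^2 = 1/4*(-1) = -1/4 (a basis 2-blade squares to minus the product of its generators' squares).
B^2 = -1/4 — the series telescopes trigonometrically here: l = 1/2, alpha*l = 5*pi/6, so exp(alpha B) = cos(5*pi/6) + (sin(5*pi/6)/(1/2))*B = -sqrt(3)/2 + (1)*B.
Answer: -sqrt(3)/2 + 1/2*e24


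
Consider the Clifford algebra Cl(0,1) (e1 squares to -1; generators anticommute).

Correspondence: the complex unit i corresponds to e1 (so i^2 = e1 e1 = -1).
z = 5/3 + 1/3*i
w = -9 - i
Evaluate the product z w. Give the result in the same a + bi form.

In blades: z = 5/3 + 1/3*e1, w = -9 - e1.
Distribute z over w term by term (generator squares from the signature, products reordered to ascending indices): (5/3)*w = -15 - 5/3*e1; (1/3*e1)*w = 1/3 - 3*e1.
Sum: -44/3 - 14/3*e1; translating back through the correspondence:
Answer: -44/3 - 14/3*i


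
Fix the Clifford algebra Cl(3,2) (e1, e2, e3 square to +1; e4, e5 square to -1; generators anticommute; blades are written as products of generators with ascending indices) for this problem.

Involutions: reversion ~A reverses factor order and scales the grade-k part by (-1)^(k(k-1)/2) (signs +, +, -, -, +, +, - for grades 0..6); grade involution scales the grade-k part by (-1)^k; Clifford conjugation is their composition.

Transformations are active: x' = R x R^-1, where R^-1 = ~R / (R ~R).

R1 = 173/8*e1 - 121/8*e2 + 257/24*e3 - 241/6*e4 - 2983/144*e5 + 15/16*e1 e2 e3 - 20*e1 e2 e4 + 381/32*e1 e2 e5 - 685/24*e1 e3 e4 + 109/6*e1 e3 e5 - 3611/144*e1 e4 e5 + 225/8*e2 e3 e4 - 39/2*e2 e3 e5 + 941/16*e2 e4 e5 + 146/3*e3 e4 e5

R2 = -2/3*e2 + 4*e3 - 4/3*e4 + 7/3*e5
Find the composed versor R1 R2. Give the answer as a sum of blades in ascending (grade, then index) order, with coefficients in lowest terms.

Distribute over the terms of R2 (each basis-blade product reordered to ascending indices, repeated generators contracted through their squares):
R1 (-2/3*e2) = 121/12 - 173/12*e1 e2 + 5/8*e1 e3 - 40/3*e1 e4 + 127/16*e1 e5 + 257/36*e2 e3 - 241/9*e2 e4 - 2983/216*e2 e5 - 75/4*e3 e4 + 13*e3 e5 - 941/24*e4 e5 + 685/36*e1 e2 e3 e4 - 109/9*e1 e2 e3 e5 + 3611/216*e1 e2 e4 e5 + 292/9*e2 e3 e4 e5
R1 (4*e3) = 257/6 + 15/4*e1 e2 + 173/2*e1 e3 + 685/6*e1 e4 - 218/3*e1 e5 - 121/2*e2 e3 - 225/2*e2 e4 + 78*e2 e5 + 482/3*e3 e4 + 2983/36*e3 e5 + 584/3*e4 e5 + 80*e1 e2 e3 e4 - 381/8*e1 e2 e3 e5 - 3611/36*e1 e3 e4 e5 + 941/4*e2 e3 e4 e5
R1 (-4/3*e4) = -482/9 - 80/3*e1 e2 - 685/18*e1 e3 - 173/6*e1 e4 + 3611/108*e1 e5 + 75/2*e2 e3 + 121/6*e2 e4 - 941/12*e2 e5 - 257/18*e3 e4 - 584/9*e3 e5 - 2983/108*e4 e5 - 5/4*e1 e2 e3 e4 + 127/8*e1 e2 e4 e5 + 218/9*e1 e3 e4 e5 - 26*e2 e3 e4 e5
R1 (7/3*e5) = 20881/432 - 889/32*e1 e2 - 763/18*e1 e3 + 25277/432*e1 e4 + 1211/24*e1 e5 + 91/2*e2 e3 - 6587/48*e2 e4 - 847/24*e2 e5 - 1022/9*e3 e4 + 1799/72*e3 e5 - 1687/18*e4 e5 + 35/16*e1 e2 e3 e5 - 140/3*e1 e2 e4 e5 - 4795/72*e1 e3 e4 e5 + 525/8*e2 e3 e4 e5
Summing the partial products and collecting blades:
Answer: 20605/432 - 6251/96*e1 e2 + 481/72*e1 e3 + 56381/432*e1 e4 + 8279/432*e1 e5 + 1067/36*e2 e3 - 36913/144*e2 e4 - 1337/27*e2 e5 + 169/12*e3 e4 + 1343/24*e3 e5 + 7369/216*e4 e5 + 880/9*e1 e2 e3 e4 - 8287/144*e1 e2 e3 e5 - 380/27*e1 e2 e4 e5 - 10273/72*e1 e3 e4 e5 + 22127/72*e2 e3 e4 e5


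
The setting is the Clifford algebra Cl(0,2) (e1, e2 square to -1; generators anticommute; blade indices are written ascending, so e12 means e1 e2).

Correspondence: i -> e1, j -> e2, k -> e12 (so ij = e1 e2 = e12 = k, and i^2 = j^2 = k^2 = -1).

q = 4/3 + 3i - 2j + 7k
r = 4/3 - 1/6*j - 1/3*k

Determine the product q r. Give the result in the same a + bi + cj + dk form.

In blades: q = 4/3 + 3*e1 - 2*e2 + 7*e12, r = 4/3 - 1/6*e2 - 1/3*e12.
Distribute q over r term by term (generator squares from the signature, products reordered to ascending indices): (4/3)*r = 16/9 - 2/9*e2 - 4/9*e12; (3*e1)*r = 4*e1 + e2 - 1/2*e12; (-2*e2)*r = -1/3 + 2/3*e1 - 8/3*e2; (7*e12)*r = 7/3 + 7/6*e1 + 28/3*e12.
Sum: 34/9 + 35/6*e1 - 17/9*e2 + 151/18*e12; translating back through the correspondence:
Answer: 34/9 + 35/6*i - 17/9*j + 151/18*k


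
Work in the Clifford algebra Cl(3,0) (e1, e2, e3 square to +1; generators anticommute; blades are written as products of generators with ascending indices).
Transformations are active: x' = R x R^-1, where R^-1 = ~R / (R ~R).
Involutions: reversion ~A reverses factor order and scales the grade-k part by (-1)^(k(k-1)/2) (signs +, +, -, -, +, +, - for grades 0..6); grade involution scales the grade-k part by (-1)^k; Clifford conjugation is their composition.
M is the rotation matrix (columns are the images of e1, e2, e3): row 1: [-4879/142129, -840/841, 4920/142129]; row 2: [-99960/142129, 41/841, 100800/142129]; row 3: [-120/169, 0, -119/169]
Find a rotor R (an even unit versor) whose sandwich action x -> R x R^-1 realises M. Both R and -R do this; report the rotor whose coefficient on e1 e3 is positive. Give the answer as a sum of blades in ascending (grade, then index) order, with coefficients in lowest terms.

Method: write R = a + b12*e1 e2 + b13*e1 e3 + b23*e2 e3 with a^2 + b12^2 + b13^2 + b23^2 = 1 (so R^-1 = ~R). Expanding the columns R e_j ~R gives tr M = 4a^2 - 1 and, from the antisymmetric part, M21 - M12 = -4a*b12, M13 - M31 = 4a*b13, M32 - M23 = -4a*b23.
Here tr M = -98029/142129, so a^2 = (1 + tr M)/4 = 11025/142129 and a = ±105/377. Taking a = 105/377: M21 - M12 = 42000/142129, M13 - M31 = 105840/142129, M32 - M23 = -100800/142129, giving b12 = -100/377, b13 = 252/377, b23 = 240/377, i.e. R = 105/377 - 100/377*e1 e2 + 252/377*e1 e3 + 240/377*e2 e3.
Its e1 e3 coefficient is already positive.
Answer: 105/377 - 100/377*e1 e2 + 252/377*e1 e3 + 240/377*e2 e3. Key observation: the double cover Spin(3) -> SO(3) sends R and -R to the same matrix (trace -98029/142129 here), so the stated sign of the e1 e3 coefficient is what selects one sheet.


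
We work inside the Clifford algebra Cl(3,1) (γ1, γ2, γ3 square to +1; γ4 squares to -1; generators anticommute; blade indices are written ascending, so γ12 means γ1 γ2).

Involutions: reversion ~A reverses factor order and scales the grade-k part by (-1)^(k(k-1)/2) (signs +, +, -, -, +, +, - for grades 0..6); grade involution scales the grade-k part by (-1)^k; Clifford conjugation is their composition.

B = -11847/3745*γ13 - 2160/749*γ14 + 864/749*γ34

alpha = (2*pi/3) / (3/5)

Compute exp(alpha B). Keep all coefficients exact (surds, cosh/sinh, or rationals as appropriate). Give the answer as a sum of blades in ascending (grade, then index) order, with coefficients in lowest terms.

B^2 term by term: the squares give (-11847/3745)^2*(γ13)^2 + (-2160/749)^2*(γ14)^2 + (864/749)^2*(γ34)^2 = 140351409/14025025*(-1) + 4665600/561001*(+1) + 746496/561001*(+1) = -9/25 (each basis 2-blade squares to minus the product of its generators' squares); cross terms between blades sharing an index anticommute and cancel. So B^2 = -9/25.
B^2 = -9/25 — a negative square means the series sums to a rotation: l = 3/5, alpha*l = 2*pi/3, so exp(alpha B) = cos(2*pi/3) + (sin(2*pi/3)/(3/5))*B = -1/2 + (5*sqrt(3)/6)*B.
Answer: -1/2 - 3949*sqrt(3)/1498*γ13 - 1800*sqrt(3)/749*γ14 + 720*sqrt(3)/749*γ34


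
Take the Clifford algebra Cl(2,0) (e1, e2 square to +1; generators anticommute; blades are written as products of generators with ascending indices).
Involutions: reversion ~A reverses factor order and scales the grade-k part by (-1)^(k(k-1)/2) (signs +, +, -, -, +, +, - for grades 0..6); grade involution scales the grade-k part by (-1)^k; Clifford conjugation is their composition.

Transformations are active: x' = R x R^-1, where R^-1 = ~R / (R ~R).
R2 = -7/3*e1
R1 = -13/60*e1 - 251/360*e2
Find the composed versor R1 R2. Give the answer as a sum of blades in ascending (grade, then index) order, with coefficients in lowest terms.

Distribute over the terms of R2 (each basis-blade product reordered to ascending indices, repeated generators contracted through their squares):
R1 (-7/3*e1) = 91/180 - 1757/1080*e1 e2
Answer: 91/180 - 1757/1080*e1 e2


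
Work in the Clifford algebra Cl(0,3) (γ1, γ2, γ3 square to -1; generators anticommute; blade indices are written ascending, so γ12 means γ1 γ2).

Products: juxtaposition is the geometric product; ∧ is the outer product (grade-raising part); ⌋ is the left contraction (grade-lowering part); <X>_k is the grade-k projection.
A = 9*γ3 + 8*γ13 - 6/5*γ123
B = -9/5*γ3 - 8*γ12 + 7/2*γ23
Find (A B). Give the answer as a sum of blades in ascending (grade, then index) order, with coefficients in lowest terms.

step 1: 81/5 + 93/5*γ1 + 63/2*γ2 - 48/5*γ3 + 646/25*γ12 + 64*γ23 - 72*γ123
Answer: 81/5 + 93/5*γ1 + 63/2*γ2 - 48/5*γ3 + 646/25*γ12 + 64*γ23 - 72*γ123


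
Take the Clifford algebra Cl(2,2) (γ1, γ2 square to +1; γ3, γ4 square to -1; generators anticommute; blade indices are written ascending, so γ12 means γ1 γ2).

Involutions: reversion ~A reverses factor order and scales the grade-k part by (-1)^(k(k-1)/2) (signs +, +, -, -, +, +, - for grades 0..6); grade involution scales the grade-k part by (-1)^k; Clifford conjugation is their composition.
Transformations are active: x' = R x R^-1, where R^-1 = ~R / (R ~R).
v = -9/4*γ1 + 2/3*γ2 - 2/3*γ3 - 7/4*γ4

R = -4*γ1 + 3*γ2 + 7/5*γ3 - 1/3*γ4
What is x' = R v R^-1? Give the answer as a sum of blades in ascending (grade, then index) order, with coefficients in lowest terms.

~R = -4*γ1 + 3*γ2 + 7/5*γ3 - 1/3*γ4, and R ~R = 5159/225, so R^-1 = ~R / (5159/225).
R v = 227/20 + 49/12*γ12 + 349/60*γ13 + 25/4*γ14 - 44/15*γ23 - 181/36*γ24 - 481/180*γ34
Answer: -35289/20636*γ1 + 71299/30954*γ2 + 9077/4422*γ3 + 29303/20636*γ4


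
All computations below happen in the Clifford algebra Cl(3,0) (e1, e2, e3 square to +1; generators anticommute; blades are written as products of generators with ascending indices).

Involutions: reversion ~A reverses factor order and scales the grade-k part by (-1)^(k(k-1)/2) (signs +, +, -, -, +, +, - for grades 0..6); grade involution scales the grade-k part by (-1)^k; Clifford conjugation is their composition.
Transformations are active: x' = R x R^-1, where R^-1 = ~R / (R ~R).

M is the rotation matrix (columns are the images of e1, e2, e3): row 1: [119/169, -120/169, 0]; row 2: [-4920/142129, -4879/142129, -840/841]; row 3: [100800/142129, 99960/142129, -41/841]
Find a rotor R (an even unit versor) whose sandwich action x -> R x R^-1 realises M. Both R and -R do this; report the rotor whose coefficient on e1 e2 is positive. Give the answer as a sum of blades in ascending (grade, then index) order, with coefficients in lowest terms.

Method: write R = a + b12*e1 e2 + b13*e1 e3 + b23*e2 e3 with a^2 + b12^2 + b13^2 + b23^2 = 1 (so R^-1 = ~R). Expanding the columns R e_j ~R gives tr M = 4a^2 - 1 and, from the antisymmetric part, M21 - M12 = -4a*b12, M13 - M31 = 4a*b13, M32 - M23 = -4a*b23.
Here tr M = 88271/142129, so a^2 = (1 + tr M)/4 = 57600/142129 and a = ±240/377. Taking a = 240/377: M21 - M12 = 96000/142129, M13 - M31 = -100800/142129, M32 - M23 = 241920/142129, giving b12 = -100/377, b13 = -105/377, b23 = -252/377, i.e. R = 240/377 - 100/377*e1 e2 - 105/377*e1 e3 - 252/377*e2 e3.
Its e1 e2 coefficient is negative, so report the other preimage -R.
Answer: -240/377 + 100/377*e1 e2 + 105/377*e1 e3 + 252/377*e2 e3. Sheet selection: the two-to-one cover makes ±R indistinguishable at the matrix level (trace 88271/142129), so uniqueness comes from the required sign on e1 e2.


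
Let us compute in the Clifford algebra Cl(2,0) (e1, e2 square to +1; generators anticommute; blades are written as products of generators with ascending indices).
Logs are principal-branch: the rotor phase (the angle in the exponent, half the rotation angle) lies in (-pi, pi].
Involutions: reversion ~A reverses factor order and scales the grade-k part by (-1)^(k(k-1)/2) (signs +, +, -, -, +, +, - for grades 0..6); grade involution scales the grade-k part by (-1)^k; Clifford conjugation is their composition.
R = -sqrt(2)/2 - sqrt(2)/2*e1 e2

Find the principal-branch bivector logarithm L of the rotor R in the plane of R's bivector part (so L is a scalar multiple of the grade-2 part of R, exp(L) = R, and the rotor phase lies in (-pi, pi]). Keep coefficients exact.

The scalar part of R is -sqrt(2)/2, which fixes the principal-branch rotor phase; the unit plane is then the bivector part divided by the sine of that phase, and L is that plane scaled by the phase.
Concretely: cos(phase) = -sqrt(2)/2 gives phase = ±3*pi/4, and since phase/sin(phase) is even the sign is immaterial: L = (phase/sin(phase)) * <R>_2 = (3*sqrt(2)*pi/4) * <R>_2.
Answer: -3*pi/4*e1 e2


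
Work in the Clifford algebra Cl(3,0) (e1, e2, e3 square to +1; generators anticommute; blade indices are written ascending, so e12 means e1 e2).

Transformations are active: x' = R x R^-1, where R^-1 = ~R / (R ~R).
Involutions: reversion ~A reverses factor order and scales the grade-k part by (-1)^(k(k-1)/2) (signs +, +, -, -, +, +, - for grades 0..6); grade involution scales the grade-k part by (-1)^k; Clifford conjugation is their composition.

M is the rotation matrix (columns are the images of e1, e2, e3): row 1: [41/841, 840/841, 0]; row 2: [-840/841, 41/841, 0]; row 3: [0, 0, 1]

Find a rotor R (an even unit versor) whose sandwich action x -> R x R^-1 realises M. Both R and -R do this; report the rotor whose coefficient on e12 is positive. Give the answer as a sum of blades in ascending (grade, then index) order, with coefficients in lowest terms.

Method: write R = a + b12*e12 + b13*e13 + b23*e23 with a^2 + b12^2 + b13^2 + b23^2 = 1 (so R^-1 = ~R). Expanding the columns R e_j ~R gives tr M = 4a^2 - 1 and, from the antisymmetric part, M21 - M12 = -4a*b12, M13 - M31 = 4a*b13, M32 - M23 = -4a*b23.
Here tr M = 923/841, so a^2 = (1 + tr M)/4 = 441/841 and a = ±21/29. Taking a = 21/29: M21 - M12 = -1680/841, M13 - M31 = 0, M32 - M23 = 0, giving b12 = 20/29, b13 = 0, b23 = 0, i.e. R = 21/29 + 20/29*e12.
Its e12 coefficient is already positive.
Answer: 21/29 + 20/29*e12. Key observation: the double cover Spin(3) -> SO(3) sends R and -R to the same matrix (trace 923/841 here), so the stated sign of the e12 coefficient is what selects one sheet.


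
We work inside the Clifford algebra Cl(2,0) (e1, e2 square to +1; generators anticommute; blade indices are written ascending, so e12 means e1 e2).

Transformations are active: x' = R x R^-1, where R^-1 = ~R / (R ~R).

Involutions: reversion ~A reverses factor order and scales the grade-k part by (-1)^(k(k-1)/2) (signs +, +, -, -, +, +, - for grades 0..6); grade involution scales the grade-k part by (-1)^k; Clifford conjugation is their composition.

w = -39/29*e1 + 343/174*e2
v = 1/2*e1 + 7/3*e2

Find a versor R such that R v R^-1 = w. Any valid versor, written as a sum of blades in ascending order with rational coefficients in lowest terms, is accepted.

Sketch: the shared square 205/36 makes R = v + w = -49/58*e1 + 749/174*e2 the natural versor; its sandwich fixes that direction, negates (v - w)/2, and sends v to w.
Answer: -49/58*e1 + 749/174*e2


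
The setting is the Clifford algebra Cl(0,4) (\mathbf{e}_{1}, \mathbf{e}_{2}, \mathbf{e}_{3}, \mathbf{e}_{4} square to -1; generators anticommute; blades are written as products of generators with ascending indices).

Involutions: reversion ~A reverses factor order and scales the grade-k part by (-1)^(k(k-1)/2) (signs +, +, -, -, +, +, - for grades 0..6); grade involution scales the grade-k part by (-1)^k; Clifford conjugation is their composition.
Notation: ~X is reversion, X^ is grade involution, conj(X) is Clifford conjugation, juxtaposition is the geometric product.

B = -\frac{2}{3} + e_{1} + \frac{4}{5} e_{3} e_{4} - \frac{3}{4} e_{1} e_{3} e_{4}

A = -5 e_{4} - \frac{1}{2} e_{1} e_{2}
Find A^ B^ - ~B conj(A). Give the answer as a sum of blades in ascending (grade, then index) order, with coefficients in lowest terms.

first term: \frac{1}{2} e_{2} + 4 e_{3} - \frac{10}{3} e_{4} + \frac{1}{3} e_{1} e_{2} - \frac{15}{4} e_{1} e_{3} + 5 e_{1} e_{4} - \frac{3}{8} e_{2} e_{3} e_{4} - \frac{2}{5} e_{1} e_{2} e_{3} e_{4}
second term: -\frac{1}{2} e_{2} + 4 e_{3} - \frac{10}{3} e_{4} - \frac{1}{3} e_{1} e_{2} - \frac{15}{4} e_{1} e_{3} + 5 e_{1} e_{4} - \frac{3}{8} e_{2} e_{3} e_{4} - \frac{2}{5} e_{1} e_{2} e_{3} e_{4}
Answer: e_{2} + \frac{2}{3} e_{1} e_{2}


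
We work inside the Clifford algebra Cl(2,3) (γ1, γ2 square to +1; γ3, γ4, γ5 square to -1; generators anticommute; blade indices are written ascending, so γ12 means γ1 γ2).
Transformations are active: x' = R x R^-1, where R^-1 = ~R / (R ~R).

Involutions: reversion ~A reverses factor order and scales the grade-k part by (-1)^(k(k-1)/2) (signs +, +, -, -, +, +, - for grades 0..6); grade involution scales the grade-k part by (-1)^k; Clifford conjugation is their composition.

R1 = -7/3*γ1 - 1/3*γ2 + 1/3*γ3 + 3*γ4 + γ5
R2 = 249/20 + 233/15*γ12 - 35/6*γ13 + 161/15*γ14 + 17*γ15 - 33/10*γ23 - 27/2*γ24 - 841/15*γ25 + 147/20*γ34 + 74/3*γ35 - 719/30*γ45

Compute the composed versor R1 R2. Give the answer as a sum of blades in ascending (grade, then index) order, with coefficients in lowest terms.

Distribute over the terms of R1 (each basis-blade product reordered to ascending indices, repeated generators contracted through their squares):
(-7/3*γ1) R2 = -581/20*γ1 - 1631/45*γ2 + 245/18*γ3 - 1127/45*γ4 - 119/3*γ5 + 77/10*γ123 + 63/2*γ124 + 5887/45*γ125 - 343/20*γ134 - 518/9*γ135 + 5033/90*γ145
(-1/3*γ2) R2 = 233/45*γ1 - 83/20*γ2 + 11/10*γ3 + 9/2*γ4 + 841/45*γ5 - 35/18*γ123 + 161/45*γ124 + 17/3*γ125 - 49/20*γ234 - 74/9*γ235 + 719/90*γ245
(1/3*γ3) R2 = -35/18*γ1 - 11/10*γ2 + 83/20*γ3 - 49/20*γ4 - 74/9*γ5 + 233/45*γ123 - 161/45*γ134 - 17/3*γ135 + 9/2*γ234 + 841/45*γ235 - 719/90*γ345
(3*γ4) R2 = 161/5*γ1 - 81/2*γ2 + 441/20*γ3 + 747/20*γ4 + 719/10*γ5 + 233/5*γ124 - 35/2*γ134 - 51*γ145 - 99/10*γ234 + 841/5*γ245 - 74*γ345
(γ5) R2 = 17*γ1 - 841/15*γ2 + 74/3*γ3 - 719/30*γ4 + 249/20*γ5 + 233/15*γ125 - 35/6*γ135 + 161/15*γ145 - 33/10*γ235 - 27/2*γ245 + 147/20*γ345
Summing the partial products and collecting blades:
Answer: 1403/60*γ1 - 24851/180*γ2 + 2951/45*γ3 - 173/18*γ4 + 1103/20*γ5 + 164/15*γ123 + 7351/90*γ124 + 6841/45*γ125 - 6881/180*γ134 - 1243/18*γ135 + 1409/90*γ145 - 157/20*γ234 + 43/6*γ235 + 7321/45*γ245 - 2687/36*γ345
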